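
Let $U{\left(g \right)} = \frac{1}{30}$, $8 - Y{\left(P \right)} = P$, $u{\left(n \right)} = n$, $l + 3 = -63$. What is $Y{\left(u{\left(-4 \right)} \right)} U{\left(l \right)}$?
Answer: $\frac{2}{5} \approx 0.4$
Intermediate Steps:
$l = -66$ ($l = -3 - 63 = -66$)
$Y{\left(P \right)} = 8 - P$
$U{\left(g \right)} = \frac{1}{30}$
$Y{\left(u{\left(-4 \right)} \right)} U{\left(l \right)} = \left(8 - -4\right) \frac{1}{30} = \left(8 + 4\right) \frac{1}{30} = 12 \cdot \frac{1}{30} = \frac{2}{5}$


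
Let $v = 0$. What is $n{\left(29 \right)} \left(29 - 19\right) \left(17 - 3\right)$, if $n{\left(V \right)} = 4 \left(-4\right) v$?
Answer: $0$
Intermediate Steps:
$n{\left(V \right)} = 0$ ($n{\left(V \right)} = 4 \left(-4\right) 0 = \left(-16\right) 0 = 0$)
$n{\left(29 \right)} \left(29 - 19\right) \left(17 - 3\right) = 0 \left(29 - 19\right) \left(17 - 3\right) = 0 \cdot 10 \cdot 14 = 0 \cdot 140 = 0$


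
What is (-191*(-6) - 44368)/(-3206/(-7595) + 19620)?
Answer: -23447935/10644079 ≈ -2.2029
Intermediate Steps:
(-191*(-6) - 44368)/(-3206/(-7595) + 19620) = (1146 - 44368)/(-3206*(-1/7595) + 19620) = -43222/(458/1085 + 19620) = -43222/21288158/1085 = -43222*1085/21288158 = -23447935/10644079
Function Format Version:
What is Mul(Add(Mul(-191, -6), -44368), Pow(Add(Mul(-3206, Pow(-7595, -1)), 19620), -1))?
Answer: Rational(-23447935, 10644079) ≈ -2.2029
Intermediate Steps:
Mul(Add(Mul(-191, -6), -44368), Pow(Add(Mul(-3206, Pow(-7595, -1)), 19620), -1)) = Mul(Add(1146, -44368), Pow(Add(Mul(-3206, Rational(-1, 7595)), 19620), -1)) = Mul(-43222, Pow(Add(Rational(458, 1085), 19620), -1)) = Mul(-43222, Pow(Rational(21288158, 1085), -1)) = Mul(-43222, Rational(1085, 21288158)) = Rational(-23447935, 10644079)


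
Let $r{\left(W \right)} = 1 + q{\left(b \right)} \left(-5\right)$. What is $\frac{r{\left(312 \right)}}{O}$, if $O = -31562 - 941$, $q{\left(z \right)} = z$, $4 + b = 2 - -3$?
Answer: $\frac{4}{32503} \approx 0.00012307$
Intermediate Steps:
$b = 1$ ($b = -4 + \left(2 - -3\right) = -4 + \left(2 + 3\right) = -4 + 5 = 1$)
$r{\left(W \right)} = -4$ ($r{\left(W \right)} = 1 + 1 \left(-5\right) = 1 - 5 = -4$)
$O = -32503$ ($O = -31562 - 941 = -32503$)
$\frac{r{\left(312 \right)}}{O} = - \frac{4}{-32503} = \left(-4\right) \left(- \frac{1}{32503}\right) = \frac{4}{32503}$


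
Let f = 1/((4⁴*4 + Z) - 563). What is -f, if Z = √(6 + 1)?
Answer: -461/212514 + √7/212514 ≈ -0.0021568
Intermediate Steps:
Z = √7 ≈ 2.6458
f = 1/(461 + √7) (f = 1/((4⁴*4 + √7) - 563) = 1/((256*4 + √7) - 563) = 1/((1024 + √7) - 563) = 1/(461 + √7) ≈ 0.0021568)
-f = -(461/212514 - √7/212514) = -461/212514 + √7/212514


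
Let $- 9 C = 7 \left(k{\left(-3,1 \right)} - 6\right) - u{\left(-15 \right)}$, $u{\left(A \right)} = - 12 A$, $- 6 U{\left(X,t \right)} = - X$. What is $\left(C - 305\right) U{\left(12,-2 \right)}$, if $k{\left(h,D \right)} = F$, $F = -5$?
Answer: $- \frac{4976}{9} \approx -552.89$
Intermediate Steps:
$U{\left(X,t \right)} = \frac{X}{6}$ ($U{\left(X,t \right)} = - \frac{\left(-1\right) X}{6} = \frac{X}{6}$)
$k{\left(h,D \right)} = -5$
$C = \frac{257}{9}$ ($C = - \frac{7 \left(-5 - 6\right) - \left(-12\right) \left(-15\right)}{9} = - \frac{7 \left(-11\right) - 180}{9} = - \frac{-77 - 180}{9} = \left(- \frac{1}{9}\right) \left(-257\right) = \frac{257}{9} \approx 28.556$)
$\left(C - 305\right) U{\left(12,-2 \right)} = \left(\frac{257}{9} - 305\right) \frac{1}{6} \cdot 12 = \left(- \frac{2488}{9}\right) 2 = - \frac{4976}{9}$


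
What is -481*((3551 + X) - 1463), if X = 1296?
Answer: -1627704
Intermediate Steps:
-481*((3551 + X) - 1463) = -481*((3551 + 1296) - 1463) = -481*(4847 - 1463) = -481*3384 = -1627704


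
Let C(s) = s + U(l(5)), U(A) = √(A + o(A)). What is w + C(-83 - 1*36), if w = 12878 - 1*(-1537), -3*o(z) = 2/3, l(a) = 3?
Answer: 42893/3 ≈ 14298.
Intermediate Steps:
o(z) = -2/9 (o(z) = -2/(3*3) = -⅓*⅔ = -2/9)
U(A) = √(-2/9 + A) (U(A) = √(A - 2/9) = √(-2/9 + A))
w = 14415 (w = 12878 + 1537 = 14415)
C(s) = 5/3 + s (C(s) = s + √(-2 + 9*3)/3 = s + √(-2 + 27)/3 = s + √25/3 = s + (⅓)*5 = s + 5/3 = 5/3 + s)
w + C(-83 - 1*36) = 14415 + (5/3 + (-83 - 1*36)) = 14415 + (5/3 + (-83 - 36)) = 14415 + (5/3 - 119) = 14415 - 352/3 = 42893/3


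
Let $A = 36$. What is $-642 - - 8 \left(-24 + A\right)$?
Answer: $-546$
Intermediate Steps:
$-642 - - 8 \left(-24 + A\right) = -642 - - 8 \left(-24 + 36\right) = -642 - \left(-8\right) 12 = -642 - -96 = -642 + 96 = -546$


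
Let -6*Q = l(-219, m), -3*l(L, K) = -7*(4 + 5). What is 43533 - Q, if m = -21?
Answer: 87073/2 ≈ 43537.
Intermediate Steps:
l(L, K) = 21 (l(L, K) = -(-7)*(4 + 5)/3 = -(-7)*9/3 = -1/3*(-63) = 21)
Q = -7/2 (Q = -1/6*21 = -7/2 ≈ -3.5000)
43533 - Q = 43533 - 1*(-7/2) = 43533 + 7/2 = 87073/2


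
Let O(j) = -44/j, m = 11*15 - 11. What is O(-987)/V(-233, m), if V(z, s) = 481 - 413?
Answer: 11/16779 ≈ 0.00065558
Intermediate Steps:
m = 154 (m = 165 - 11 = 154)
V(z, s) = 68
O(-987)/V(-233, m) = -44/(-987)/68 = -44*(-1/987)*(1/68) = (44/987)*(1/68) = 11/16779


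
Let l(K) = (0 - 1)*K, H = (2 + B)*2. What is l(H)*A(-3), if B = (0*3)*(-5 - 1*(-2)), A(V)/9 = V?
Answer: 108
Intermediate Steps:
A(V) = 9*V
B = 0 (B = 0*(-5 + 2) = 0*(-3) = 0)
H = 4 (H = (2 + 0)*2 = 2*2 = 4)
l(K) = -K
l(H)*A(-3) = (-1*4)*(9*(-3)) = -4*(-27) = 108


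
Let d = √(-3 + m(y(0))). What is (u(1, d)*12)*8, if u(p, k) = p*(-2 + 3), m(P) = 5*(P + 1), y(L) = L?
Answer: 96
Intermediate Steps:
m(P) = 5 + 5*P (m(P) = 5*(1 + P) = 5 + 5*P)
d = √2 (d = √(-3 + (5 + 5*0)) = √(-3 + (5 + 0)) = √(-3 + 5) = √2 ≈ 1.4142)
u(p, k) = p (u(p, k) = p*1 = p)
(u(1, d)*12)*8 = (1*12)*8 = 12*8 = 96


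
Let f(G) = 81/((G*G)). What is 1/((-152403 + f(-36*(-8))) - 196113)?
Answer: -1024/356880383 ≈ -2.8693e-6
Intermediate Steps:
f(G) = 81/G² (f(G) = 81/(G²) = 81/G²)
1/((-152403 + f(-36*(-8))) - 196113) = 1/((-152403 + 81/(-36*(-8))²) - 196113) = 1/((-152403 + 81/288²) - 196113) = 1/((-152403 + 81*(1/82944)) - 196113) = 1/((-152403 + 1/1024) - 196113) = 1/(-156060671/1024 - 196113) = 1/(-356880383/1024) = -1024/356880383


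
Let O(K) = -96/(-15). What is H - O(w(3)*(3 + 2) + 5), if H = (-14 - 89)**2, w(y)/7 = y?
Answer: 53013/5 ≈ 10603.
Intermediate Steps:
w(y) = 7*y
H = 10609 (H = (-103)**2 = 10609)
O(K) = 32/5 (O(K) = -96*(-1/15) = 32/5)
H - O(w(3)*(3 + 2) + 5) = 10609 - 1*32/5 = 10609 - 32/5 = 53013/5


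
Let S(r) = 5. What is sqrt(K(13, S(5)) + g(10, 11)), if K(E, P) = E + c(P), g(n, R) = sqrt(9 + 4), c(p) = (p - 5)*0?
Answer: sqrt(13 + sqrt(13)) ≈ 4.0750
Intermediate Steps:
c(p) = 0 (c(p) = (-5 + p)*0 = 0)
g(n, R) = sqrt(13)
K(E, P) = E (K(E, P) = E + 0 = E)
sqrt(K(13, S(5)) + g(10, 11)) = sqrt(13 + sqrt(13))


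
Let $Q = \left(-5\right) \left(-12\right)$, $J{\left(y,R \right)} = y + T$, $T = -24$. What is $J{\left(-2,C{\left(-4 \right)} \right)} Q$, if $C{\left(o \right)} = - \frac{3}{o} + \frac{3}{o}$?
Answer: $-1560$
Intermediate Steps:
$C{\left(o \right)} = 0$
$J{\left(y,R \right)} = -24 + y$ ($J{\left(y,R \right)} = y - 24 = -24 + y$)
$Q = 60$
$J{\left(-2,C{\left(-4 \right)} \right)} Q = \left(-24 - 2\right) 60 = \left(-26\right) 60 = -1560$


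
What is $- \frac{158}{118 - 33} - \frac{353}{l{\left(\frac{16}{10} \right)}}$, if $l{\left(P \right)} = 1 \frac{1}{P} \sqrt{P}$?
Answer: $- \frac{158}{85} - \frac{706 \sqrt{10}}{5} \approx -448.37$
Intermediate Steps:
$l{\left(P \right)} = \frac{1}{\sqrt{P}}$ ($l{\left(P \right)} = \frac{\sqrt{P}}{P} = \frac{1}{\sqrt{P}}$)
$- \frac{158}{118 - 33} - \frac{353}{l{\left(\frac{16}{10} \right)}} = - \frac{158}{118 - 33} - \frac{353}{\frac{1}{\sqrt{\frac{16}{10}}}} = - \frac{158}{85} - \frac{353}{\frac{1}{\sqrt{16 \cdot \frac{1}{10}}}} = \left(-158\right) \frac{1}{85} - \frac{353}{\frac{1}{\sqrt{\frac{8}{5}}}} = - \frac{158}{85} - \frac{353}{\frac{1}{4} \sqrt{10}} = - \frac{158}{85} - 353 \frac{2 \sqrt{10}}{5} = - \frac{158}{85} - \frac{706 \sqrt{10}}{5}$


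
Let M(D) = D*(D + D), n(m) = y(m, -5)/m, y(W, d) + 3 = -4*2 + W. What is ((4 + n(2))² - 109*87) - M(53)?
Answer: -60403/4 ≈ -15101.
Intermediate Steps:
y(W, d) = -11 + W (y(W, d) = -3 + (-4*2 + W) = -3 + (-8 + W) = -11 + W)
n(m) = (-11 + m)/m
M(D) = 2*D² (M(D) = D*(2*D) = 2*D²)
((4 + n(2))² - 109*87) - M(53) = ((4 + (-11 + 2)/2)² - 109*87) - 2*53² = ((4 + (½)*(-9))² - 9483) - 2*2809 = ((4 - 9/2)² - 9483) - 1*5618 = ((-½)² - 9483) - 5618 = (¼ - 9483) - 5618 = -37931/4 - 5618 = -60403/4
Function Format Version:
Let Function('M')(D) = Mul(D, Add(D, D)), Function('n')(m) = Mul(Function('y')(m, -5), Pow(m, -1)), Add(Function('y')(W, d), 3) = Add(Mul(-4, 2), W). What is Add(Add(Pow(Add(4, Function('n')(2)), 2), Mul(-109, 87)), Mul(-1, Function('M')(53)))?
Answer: Rational(-60403, 4) ≈ -15101.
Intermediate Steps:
Function('y')(W, d) = Add(-11, W) (Function('y')(W, d) = Add(-3, Add(Mul(-4, 2), W)) = Add(-3, Add(-8, W)) = Add(-11, W))
Function('n')(m) = Mul(Pow(m, -1), Add(-11, m)) (Function('n')(m) = Mul(Add(-11, m), Pow(m, -1)) = Mul(Pow(m, -1), Add(-11, m)))
Function('M')(D) = Mul(2, Pow(D, 2)) (Function('M')(D) = Mul(D, Mul(2, D)) = Mul(2, Pow(D, 2)))
Add(Add(Pow(Add(4, Function('n')(2)), 2), Mul(-109, 87)), Mul(-1, Function('M')(53))) = Add(Add(Pow(Add(4, Mul(Pow(2, -1), Add(-11, 2))), 2), Mul(-109, 87)), Mul(-1, Mul(2, Pow(53, 2)))) = Add(Add(Pow(Add(4, Mul(Rational(1, 2), -9)), 2), -9483), Mul(-1, Mul(2, 2809))) = Add(Add(Pow(Add(4, Rational(-9, 2)), 2), -9483), Mul(-1, 5618)) = Add(Add(Pow(Rational(-1, 2), 2), -9483), -5618) = Add(Add(Rational(1, 4), -9483), -5618) = Add(Rational(-37931, 4), -5618) = Rational(-60403, 4)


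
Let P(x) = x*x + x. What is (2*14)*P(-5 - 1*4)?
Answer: 2016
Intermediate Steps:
P(x) = x + x**2 (P(x) = x**2 + x = x + x**2)
(2*14)*P(-5 - 1*4) = (2*14)*((-5 - 1*4)*(1 + (-5 - 1*4))) = 28*((-5 - 4)*(1 + (-5 - 4))) = 28*(-9*(1 - 9)) = 28*(-9*(-8)) = 28*72 = 2016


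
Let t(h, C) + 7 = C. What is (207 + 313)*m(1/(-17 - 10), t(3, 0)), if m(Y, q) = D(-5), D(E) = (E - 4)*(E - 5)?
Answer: 46800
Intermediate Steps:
D(E) = (-5 + E)*(-4 + E) (D(E) = (-4 + E)*(-5 + E) = (-5 + E)*(-4 + E))
t(h, C) = -7 + C
m(Y, q) = 90 (m(Y, q) = 20 + (-5)² - 9*(-5) = 20 + 25 + 45 = 90)
(207 + 313)*m(1/(-17 - 10), t(3, 0)) = (207 + 313)*90 = 520*90 = 46800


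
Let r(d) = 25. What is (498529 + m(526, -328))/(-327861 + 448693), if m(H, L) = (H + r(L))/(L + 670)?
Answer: 8973551/2174976 ≈ 4.1258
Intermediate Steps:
m(H, L) = (25 + H)/(670 + L) (m(H, L) = (H + 25)/(L + 670) = (25 + H)/(670 + L))
(498529 + m(526, -328))/(-327861 + 448693) = (498529 + (25 + 526)/(670 - 328))/(-327861 + 448693) = (498529 + 551/342)/120832 = (498529 + (1/342)*551)*(1/120832) = (498529 + 29/18)*(1/120832) = (8973551/18)*(1/120832) = 8973551/2174976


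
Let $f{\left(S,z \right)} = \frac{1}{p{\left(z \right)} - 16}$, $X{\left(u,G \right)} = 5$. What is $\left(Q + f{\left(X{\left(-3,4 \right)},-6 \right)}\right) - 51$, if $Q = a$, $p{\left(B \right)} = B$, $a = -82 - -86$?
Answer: $- \frac{1035}{22} \approx -47.045$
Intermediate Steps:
$a = 4$ ($a = -82 + 86 = 4$)
$f{\left(S,z \right)} = \frac{1}{-16 + z}$ ($f{\left(S,z \right)} = \frac{1}{z - 16} = \frac{1}{-16 + z}$)
$Q = 4$
$\left(Q + f{\left(X{\left(-3,4 \right)},-6 \right)}\right) - 51 = \left(4 + \frac{1}{-16 - 6}\right) - 51 = \left(4 + \frac{1}{-22}\right) - 51 = \left(4 - \frac{1}{22}\right) - 51 = \frac{87}{22} - 51 = - \frac{1035}{22}$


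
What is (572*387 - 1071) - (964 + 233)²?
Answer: -1212516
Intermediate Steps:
(572*387 - 1071) - (964 + 233)² = (221364 - 1071) - 1*1197² = 220293 - 1*1432809 = 220293 - 1432809 = -1212516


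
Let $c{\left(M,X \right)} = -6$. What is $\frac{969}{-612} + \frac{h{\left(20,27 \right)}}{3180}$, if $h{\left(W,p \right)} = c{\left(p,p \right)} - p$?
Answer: $- \frac{1267}{795} \approx -1.5937$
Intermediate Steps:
$h{\left(W,p \right)} = -6 - p$
$\frac{969}{-612} + \frac{h{\left(20,27 \right)}}{3180} = \frac{969}{-612} + \frac{-6 - 27}{3180} = 969 \left(- \frac{1}{612}\right) + \left(-6 - 27\right) \frac{1}{3180} = - \frac{19}{12} - \frac{11}{1060} = - \frac{1267}{795}$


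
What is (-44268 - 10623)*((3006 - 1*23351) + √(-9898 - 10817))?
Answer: 1116757395 - 54891*I*√20715 ≈ 1.1168e+9 - 7.9003e+6*I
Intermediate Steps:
(-44268 - 10623)*((3006 - 1*23351) + √(-9898 - 10817)) = -54891*((3006 - 23351) + √(-20715)) = -54891*(-20345 + I*√20715) = 1116757395 - 54891*I*√20715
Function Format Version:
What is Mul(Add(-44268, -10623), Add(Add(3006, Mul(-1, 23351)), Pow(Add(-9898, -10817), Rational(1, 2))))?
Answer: Add(1116757395, Mul(-54891, I, Pow(20715, Rational(1, 2)))) ≈ Add(1.1168e+9, Mul(-7.9003e+6, I))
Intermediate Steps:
Mul(Add(-44268, -10623), Add(Add(3006, Mul(-1, 23351)), Pow(Add(-9898, -10817), Rational(1, 2)))) = Mul(-54891, Add(Add(3006, -23351), Pow(-20715, Rational(1, 2)))) = Mul(-54891, Add(-20345, Mul(I, Pow(20715, Rational(1, 2))))) = Add(1116757395, Mul(-54891, I, Pow(20715, Rational(1, 2))))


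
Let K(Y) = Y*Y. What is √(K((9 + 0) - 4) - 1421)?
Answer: 2*I*√349 ≈ 37.363*I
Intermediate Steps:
K(Y) = Y²
√(K((9 + 0) - 4) - 1421) = √(((9 + 0) - 4)² - 1421) = √((9 - 4)² - 1421) = √(5² - 1421) = √(25 - 1421) = √(-1396) = 2*I*√349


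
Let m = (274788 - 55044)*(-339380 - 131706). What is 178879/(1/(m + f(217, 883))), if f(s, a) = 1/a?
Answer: -16350735209749172609/883 ≈ -1.8517e+16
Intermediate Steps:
m = -103518321984 (m = 219744*(-471086) = -103518321984)
178879/(1/(m + f(217, 883))) = 178879/(1/(-103518321984 + 1/883)) = 178879/(1/(-91406678311871/883)) = 178879/(-883/91406678311871) = 178879*(-91406678311871/883) = -16350735209749172609/883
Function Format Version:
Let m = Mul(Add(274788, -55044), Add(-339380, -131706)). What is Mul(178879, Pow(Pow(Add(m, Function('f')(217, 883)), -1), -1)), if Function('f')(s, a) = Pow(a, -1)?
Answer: Rational(-16350735209749172609, 883) ≈ -1.8517e+16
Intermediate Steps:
m = -103518321984 (m = Mul(219744, -471086) = -103518321984)
Mul(178879, Pow(Pow(Add(m, Function('f')(217, 883)), -1), -1)) = Mul(178879, Pow(Pow(Add(-103518321984, Pow(883, -1)), -1), -1)) = Mul(178879, Pow(Pow(Add(-103518321984, Rational(1, 883)), -1), -1)) = Mul(178879, Pow(Pow(Rational(-91406678311871, 883), -1), -1)) = Mul(178879, Pow(Rational(-883, 91406678311871), -1)) = Mul(178879, Rational(-91406678311871, 883)) = Rational(-16350735209749172609, 883)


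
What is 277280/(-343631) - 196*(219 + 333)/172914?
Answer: -88119792/61509949 ≈ -1.4326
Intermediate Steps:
277280/(-343631) - 196*(219 + 333)/172914 = 277280*(-1/343631) - 196*552*(1/172914) = -277280/343631 - 108192*1/172914 = -277280/343631 - 112/179 = -88119792/61509949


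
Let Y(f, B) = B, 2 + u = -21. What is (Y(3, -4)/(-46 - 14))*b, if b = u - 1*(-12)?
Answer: -11/15 ≈ -0.73333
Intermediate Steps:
u = -23 (u = -2 - 21 = -23)
b = -11 (b = -23 - 1*(-12) = -23 + 12 = -11)
(Y(3, -4)/(-46 - 14))*b = (-4/(-46 - 14))*(-11) = (-4/(-60))*(-11) = -1/60*(-4)*(-11) = (1/15)*(-11) = -11/15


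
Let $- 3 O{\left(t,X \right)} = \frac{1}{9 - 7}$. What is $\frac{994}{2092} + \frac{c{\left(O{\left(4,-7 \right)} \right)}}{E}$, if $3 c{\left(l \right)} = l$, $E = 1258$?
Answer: $\frac{5626511}{11842812} \approx 0.4751$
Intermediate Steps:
$O{\left(t,X \right)} = - \frac{1}{6}$ ($O{\left(t,X \right)} = - \frac{1}{3 \left(9 - 7\right)} = - \frac{1}{3 \cdot 2} = \left(- \frac{1}{3}\right) \frac{1}{2} = - \frac{1}{6}$)
$c{\left(l \right)} = \frac{l}{3}$
$\frac{994}{2092} + \frac{c{\left(O{\left(4,-7 \right)} \right)}}{E} = \frac{994}{2092} + \frac{\frac{1}{3} \left(- \frac{1}{6}\right)}{1258} = 994 \cdot \frac{1}{2092} - \frac{1}{22644} = \frac{497}{1046} - \frac{1}{22644} = \frac{5626511}{11842812}$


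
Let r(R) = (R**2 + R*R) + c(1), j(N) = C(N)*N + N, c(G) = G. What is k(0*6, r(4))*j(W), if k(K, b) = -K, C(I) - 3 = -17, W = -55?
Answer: 0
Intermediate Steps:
C(I) = -14 (C(I) = 3 - 17 = -14)
j(N) = -13*N (j(N) = -14*N + N = -13*N)
r(R) = 1 + 2*R**2 (r(R) = (R**2 + R*R) + 1 = (R**2 + R**2) + 1 = 2*R**2 + 1 = 1 + 2*R**2)
k(0*6, r(4))*j(W) = (-0*6)*(-13*(-55)) = -1*0*715 = 0*715 = 0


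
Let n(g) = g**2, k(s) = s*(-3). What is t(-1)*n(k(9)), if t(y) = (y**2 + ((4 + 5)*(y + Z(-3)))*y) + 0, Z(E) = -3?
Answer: 26973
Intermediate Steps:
k(s) = -3*s
t(y) = y**2 + y*(-27 + 9*y) (t(y) = (y**2 + ((4 + 5)*(y - 3))*y) + 0 = (y**2 + (9*(-3 + y))*y) + 0 = (y**2 + (-27 + 9*y)*y) + 0 = (y**2 + y*(-27 + 9*y)) + 0 = y**2 + y*(-27 + 9*y))
t(-1)*n(k(9)) = (-(-27 + 10*(-1)))*(-3*9)**2 = -(-27 - 10)*(-27)**2 = -1*(-37)*729 = 37*729 = 26973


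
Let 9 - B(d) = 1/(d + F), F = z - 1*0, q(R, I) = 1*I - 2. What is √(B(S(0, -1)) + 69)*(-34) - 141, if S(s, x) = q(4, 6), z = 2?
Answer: -141 - 17*√2802/3 ≈ -440.96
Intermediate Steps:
q(R, I) = -2 + I (q(R, I) = I - 2 = -2 + I)
S(s, x) = 4 (S(s, x) = -2 + 6 = 4)
F = 2 (F = 2 - 1*0 = 2 + 0 = 2)
B(d) = 9 - 1/(2 + d) (B(d) = 9 - 1/(d + 2) = 9 - 1/(2 + d))
√(B(S(0, -1)) + 69)*(-34) - 141 = √((17 + 9*4)/(2 + 4) + 69)*(-34) - 141 = √((17 + 36)/6 + 69)*(-34) - 141 = √((⅙)*53 + 69)*(-34) - 141 = √(53/6 + 69)*(-34) - 141 = √(467/6)*(-34) - 141 = (√2802/6)*(-34) - 141 = -17*√2802/3 - 141 = -141 - 17*√2802/3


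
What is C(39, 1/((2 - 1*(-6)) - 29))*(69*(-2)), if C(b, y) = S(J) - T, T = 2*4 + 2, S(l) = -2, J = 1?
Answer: 1656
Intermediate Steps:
T = 10 (T = 8 + 2 = 10)
C(b, y) = -12 (C(b, y) = -2 - 1*10 = -2 - 10 = -12)
C(39, 1/((2 - 1*(-6)) - 29))*(69*(-2)) = -828*(-2) = -12*(-138) = 1656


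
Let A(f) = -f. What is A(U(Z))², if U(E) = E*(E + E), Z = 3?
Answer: 324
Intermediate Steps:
U(E) = 2*E² (U(E) = E*(2*E) = 2*E²)
A(U(Z))² = (-2*3²)² = (-2*9)² = (-1*18)² = (-18)² = 324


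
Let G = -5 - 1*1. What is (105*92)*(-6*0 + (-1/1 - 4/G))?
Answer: -3220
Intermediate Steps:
G = -6 (G = -5 - 1 = -6)
(105*92)*(-6*0 + (-1/1 - 4/G)) = (105*92)*(-6*0 + (-1/1 - 4/(-6))) = 9660*(0 + (-1*1 - 4*(-⅙))) = 9660*(0 + (-1 + ⅔)) = 9660*(0 - ⅓) = 9660*(-⅓) = -3220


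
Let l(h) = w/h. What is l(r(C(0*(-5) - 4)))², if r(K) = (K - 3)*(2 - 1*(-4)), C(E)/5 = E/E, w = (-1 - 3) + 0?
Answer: ⅑ ≈ 0.11111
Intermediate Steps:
w = -4 (w = -4 + 0 = -4)
C(E) = 5 (C(E) = 5*(E/E) = 5*1 = 5)
r(K) = -18 + 6*K (r(K) = (-3 + K)*(2 + 4) = (-3 + K)*6 = -18 + 6*K)
l(h) = -4/h
l(r(C(0*(-5) - 4)))² = (-4/(-18 + 6*5))² = (-4/(-18 + 30))² = (-4/12)² = (-4*1/12)² = (-⅓)² = ⅑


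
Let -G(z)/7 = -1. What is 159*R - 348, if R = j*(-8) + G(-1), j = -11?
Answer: 14757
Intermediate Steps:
G(z) = 7 (G(z) = -7*(-1) = 7)
R = 95 (R = -11*(-8) + 7 = 88 + 7 = 95)
159*R - 348 = 159*95 - 348 = 15105 - 348 = 14757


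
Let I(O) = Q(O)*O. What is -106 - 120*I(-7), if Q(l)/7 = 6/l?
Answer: -5146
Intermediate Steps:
Q(l) = 42/l (Q(l) = 7*(6/l) = 42/l)
I(O) = 42 (I(O) = (42/O)*O = 42)
-106 - 120*I(-7) = -106 - 120*42 = -106 - 5040 = -5146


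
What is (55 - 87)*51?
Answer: -1632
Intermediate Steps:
(55 - 87)*51 = -32*51 = -1632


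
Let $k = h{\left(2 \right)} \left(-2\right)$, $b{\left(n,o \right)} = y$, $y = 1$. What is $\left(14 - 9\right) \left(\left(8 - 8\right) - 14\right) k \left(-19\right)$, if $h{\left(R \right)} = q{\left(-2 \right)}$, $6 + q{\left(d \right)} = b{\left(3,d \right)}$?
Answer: $13300$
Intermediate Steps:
$b{\left(n,o \right)} = 1$
$q{\left(d \right)} = -5$ ($q{\left(d \right)} = -6 + 1 = -5$)
$h{\left(R \right)} = -5$
$k = 10$ ($k = \left(-5\right) \left(-2\right) = 10$)
$\left(14 - 9\right) \left(\left(8 - 8\right) - 14\right) k \left(-19\right) = \left(14 - 9\right) \left(\left(8 - 8\right) - 14\right) 10 \left(-19\right) = 5 \left(\left(8 - 8\right) - 14\right) 10 \left(-19\right) = 5 \left(0 - 14\right) 10 \left(-19\right) = 5 \left(-14\right) 10 \left(-19\right) = \left(-70\right) 10 \left(-19\right) = \left(-700\right) \left(-19\right) = 13300$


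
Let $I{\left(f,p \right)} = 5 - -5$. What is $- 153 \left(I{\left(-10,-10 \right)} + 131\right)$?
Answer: $-21573$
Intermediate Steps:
$I{\left(f,p \right)} = 10$ ($I{\left(f,p \right)} = 5 + 5 = 10$)
$- 153 \left(I{\left(-10,-10 \right)} + 131\right) = - 153 \left(10 + 131\right) = \left(-153\right) 141 = -21573$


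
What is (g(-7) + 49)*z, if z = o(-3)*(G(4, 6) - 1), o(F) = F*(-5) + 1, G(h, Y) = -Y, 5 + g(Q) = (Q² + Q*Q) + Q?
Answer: -15120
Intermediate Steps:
g(Q) = -5 + Q + 2*Q² (g(Q) = -5 + ((Q² + Q*Q) + Q) = -5 + ((Q² + Q²) + Q) = -5 + (2*Q² + Q) = -5 + (Q + 2*Q²) = -5 + Q + 2*Q²)
o(F) = 1 - 5*F (o(F) = -5*F + 1 = 1 - 5*F)
z = -112 (z = (1 - 5*(-3))*(-1*6 - 1) = (1 + 15)*(-6 - 1) = 16*(-7) = -112)
(g(-7) + 49)*z = ((-5 - 7 + 2*(-7)²) + 49)*(-112) = ((-5 - 7 + 2*49) + 49)*(-112) = ((-5 - 7 + 98) + 49)*(-112) = (86 + 49)*(-112) = 135*(-112) = -15120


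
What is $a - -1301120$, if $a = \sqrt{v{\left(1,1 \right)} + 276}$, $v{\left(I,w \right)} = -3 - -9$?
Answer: $1301120 + \sqrt{282} \approx 1.3011 \cdot 10^{6}$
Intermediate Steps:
$v{\left(I,w \right)} = 6$ ($v{\left(I,w \right)} = -3 + 9 = 6$)
$a = \sqrt{282}$ ($a = \sqrt{6 + 276} = \sqrt{282} \approx 16.793$)
$a - -1301120 = \sqrt{282} - -1301120 = \sqrt{282} + 1301120 = 1301120 + \sqrt{282}$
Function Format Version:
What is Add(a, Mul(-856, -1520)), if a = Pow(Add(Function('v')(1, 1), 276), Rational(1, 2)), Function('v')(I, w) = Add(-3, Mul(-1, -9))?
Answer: Add(1301120, Pow(282, Rational(1, 2))) ≈ 1.3011e+6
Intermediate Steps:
Function('v')(I, w) = 6 (Function('v')(I, w) = Add(-3, 9) = 6)
a = Pow(282, Rational(1, 2)) (a = Pow(Add(6, 276), Rational(1, 2)) = Pow(282, Rational(1, 2)) ≈ 16.793)
Add(a, Mul(-856, -1520)) = Add(Pow(282, Rational(1, 2)), Mul(-856, -1520)) = Add(Pow(282, Rational(1, 2)), 1301120) = Add(1301120, Pow(282, Rational(1, 2)))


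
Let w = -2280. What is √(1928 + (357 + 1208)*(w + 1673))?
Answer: I*√948027 ≈ 973.67*I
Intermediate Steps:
√(1928 + (357 + 1208)*(w + 1673)) = √(1928 + (357 + 1208)*(-2280 + 1673)) = √(1928 + 1565*(-607)) = √(1928 - 949955) = √(-948027) = I*√948027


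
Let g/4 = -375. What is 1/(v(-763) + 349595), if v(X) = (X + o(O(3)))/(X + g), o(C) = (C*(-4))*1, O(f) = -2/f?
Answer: 6789/2373402736 ≈ 2.8604e-6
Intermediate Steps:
o(C) = -4*C (o(C) = -4*C*1 = -4*C)
g = -1500 (g = 4*(-375) = -1500)
v(X) = (8/3 + X)/(-1500 + X) (v(X) = (X - (-8)/3)/(X - 1500) = (X - (-8)/3)/(-1500 + X) = (X - 4*(-2/3))/(-1500 + X) = (X + 8/3)/(-1500 + X) = (8/3 + X)/(-1500 + X))
1/(v(-763) + 349595) = 1/((8/3 - 763)/(-1500 - 763) + 349595) = 1/(-2281/3/(-2263) + 349595) = 1/(-1/2263*(-2281/3) + 349595) = 1/(2281/6789 + 349595) = 1/(2373402736/6789) = 6789/2373402736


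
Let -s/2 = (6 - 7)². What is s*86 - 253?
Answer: -425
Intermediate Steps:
s = -2 (s = -2*(6 - 7)² = -2*(-1)² = -2*1 = -2)
s*86 - 253 = -2*86 - 253 = -172 - 253 = -425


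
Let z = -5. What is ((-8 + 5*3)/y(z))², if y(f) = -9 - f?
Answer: 49/16 ≈ 3.0625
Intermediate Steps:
((-8 + 5*3)/y(z))² = ((-8 + 5*3)/(-9 - 1*(-5)))² = ((-8 + 15)/(-9 + 5))² = (7/(-4))² = (7*(-¼))² = (-7/4)² = 49/16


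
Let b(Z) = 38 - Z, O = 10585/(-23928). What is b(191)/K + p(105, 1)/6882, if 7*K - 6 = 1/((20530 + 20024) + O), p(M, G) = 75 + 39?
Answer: -132435810529621/742009222470 ≈ -178.48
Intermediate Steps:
O = -10585/23928 (O = 10585*(-1/23928) = -10585/23928 ≈ -0.44237)
p(M, G) = 114
K = 5822217090/6792558689 (K = 6/7 + 1/(7*((20530 + 20024) - 10585/23928)) = 6/7 + 1/(7*(40554 - 10585/23928)) = 6/7 + 1/(7*(970365527/23928)) = 6/7 + (⅐)*(23928/970365527) = 6/7 + 23928/6792558689 = 5822217090/6792558689 ≈ 0.85715)
b(191)/K + p(105, 1)/6882 = (38 - 1*191)/(5822217090/6792558689) + 114/6882 = (38 - 191)*(6792558689/5822217090) + 114*(1/6882) = -153*6792558689/5822217090 + 19/1147 = -115473497713/646913010 + 19/1147 = -132435810529621/742009222470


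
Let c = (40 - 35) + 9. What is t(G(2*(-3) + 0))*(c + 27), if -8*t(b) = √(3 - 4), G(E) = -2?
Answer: -41*I/8 ≈ -5.125*I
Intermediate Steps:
t(b) = -I/8 (t(b) = -√(3 - 4)/8 = -I/8)
c = 14 (c = 5 + 9 = 14)
t(G(2*(-3) + 0))*(c + 27) = (-I/8)*(14 + 27) = -I/8*41 = -41*I/8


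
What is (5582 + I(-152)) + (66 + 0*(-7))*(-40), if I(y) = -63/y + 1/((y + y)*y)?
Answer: 135963089/46208 ≈ 2942.4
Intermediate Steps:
I(y) = 1/(2*y²) - 63/y (I(y) = -63/y + 1/(((2*y))*y) = -63/y + (1/(2*y))/y = -63/y + 1/(2*y²) = 1/(2*y²) - 63/y)
(5582 + I(-152)) + (66 + 0*(-7))*(-40) = (5582 + (½)*(1 - 126*(-152))/(-152)²) + (66 + 0*(-7))*(-40) = (5582 + (½)*(1/23104)*(1 + 19152)) + (66 + 0)*(-40) = (5582 + (½)*(1/23104)*19153) + 66*(-40) = (5582 + 19153/46208) - 2640 = 257952209/46208 - 2640 = 135963089/46208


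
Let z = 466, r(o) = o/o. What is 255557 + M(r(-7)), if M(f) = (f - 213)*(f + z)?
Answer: 156553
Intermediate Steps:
r(o) = 1
M(f) = (-213 + f)*(466 + f) (M(f) = (f - 213)*(f + 466) = (-213 + f)*(466 + f))
255557 + M(r(-7)) = 255557 + (-99258 + 1² + 253*1) = 255557 + (-99258 + 1 + 253) = 255557 - 99004 = 156553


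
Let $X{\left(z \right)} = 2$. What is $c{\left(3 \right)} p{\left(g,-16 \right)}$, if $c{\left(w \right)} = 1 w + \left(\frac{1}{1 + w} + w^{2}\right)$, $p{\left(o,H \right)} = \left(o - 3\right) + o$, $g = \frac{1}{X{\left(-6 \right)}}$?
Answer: $- \frac{49}{2} \approx -24.5$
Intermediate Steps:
$g = \frac{1}{2} \approx 0.5$
$p{\left(o,H \right)} = -3 + 2 o$ ($p{\left(o,H \right)} = \left(-3 + o\right) + o = -3 + 2 o$)
$c{\left(w \right)} = w + w^{2} + \frac{1}{1 + w}$ ($c{\left(w \right)} = w + \left(w^{2} + \frac{1}{1 + w}\right) = w + w^{2} + \frac{1}{1 + w}$)
$c{\left(3 \right)} p{\left(g,-16 \right)} = \frac{1 + 3 + 3^{3} + 2 \cdot 3^{2}}{1 + 3} \left(-3 + 2 \cdot \frac{1}{2}\right) = \frac{1 + 3 + 27 + 2 \cdot 9}{4} \left(-3 + 1\right) = \frac{1 + 3 + 27 + 18}{4} \left(-2\right) = \frac{1}{4} \cdot 49 \left(-2\right) = \frac{49}{4} \left(-2\right) = - \frac{49}{2}$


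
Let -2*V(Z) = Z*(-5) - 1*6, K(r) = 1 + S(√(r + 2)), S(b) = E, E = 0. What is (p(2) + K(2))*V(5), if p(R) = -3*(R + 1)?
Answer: -124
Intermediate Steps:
S(b) = 0
K(r) = 1 (K(r) = 1 + 0 = 1)
p(R) = -3 - 3*R (p(R) = -3*(1 + R) = -3 - 3*R)
V(Z) = 3 + 5*Z/2 (V(Z) = -(Z*(-5) - 1*6)/2 = -(-5*Z - 6)/2 = -(-6 - 5*Z)/2 = 3 + 5*Z/2)
(p(2) + K(2))*V(5) = ((-3 - 3*2) + 1)*(3 + (5/2)*5) = ((-3 - 6) + 1)*(3 + 25/2) = (-9 + 1)*(31/2) = -8*31/2 = -124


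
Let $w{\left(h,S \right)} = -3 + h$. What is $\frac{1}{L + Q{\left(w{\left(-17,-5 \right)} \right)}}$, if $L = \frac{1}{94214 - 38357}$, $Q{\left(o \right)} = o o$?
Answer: $\frac{55857}{22342801} \approx 0.0025$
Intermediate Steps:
$Q{\left(o \right)} = o^{2}$
$L = \frac{1}{55857} \approx 1.7903 \cdot 10^{-5}$
$\frac{1}{L + Q{\left(w{\left(-17,-5 \right)} \right)}} = \frac{1}{\frac{1}{55857} + \left(-3 - 17\right)^{2}} = \frac{1}{\frac{1}{55857} + \left(-20\right)^{2}} = \frac{1}{\frac{1}{55857} + 400} = \frac{1}{\frac{22342801}{55857}} = \frac{55857}{22342801}$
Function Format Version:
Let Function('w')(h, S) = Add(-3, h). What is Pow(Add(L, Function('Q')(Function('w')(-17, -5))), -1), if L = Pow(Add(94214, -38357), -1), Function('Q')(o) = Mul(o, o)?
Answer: Rational(55857, 22342801) ≈ 0.0025000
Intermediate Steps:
Function('Q')(o) = Pow(o, 2)
L = Rational(1, 55857) (L = Pow(55857, -1) = Rational(1, 55857) ≈ 1.7903e-5)
Pow(Add(L, Function('Q')(Function('w')(-17, -5))), -1) = Pow(Add(Rational(1, 55857), Pow(Add(-3, -17), 2)), -1) = Pow(Add(Rational(1, 55857), Pow(-20, 2)), -1) = Pow(Add(Rational(1, 55857), 400), -1) = Pow(Rational(22342801, 55857), -1) = Rational(55857, 22342801)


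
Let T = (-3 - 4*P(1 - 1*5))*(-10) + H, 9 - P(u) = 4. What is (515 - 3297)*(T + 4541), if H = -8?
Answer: -13250666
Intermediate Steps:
P(u) = 5 (P(u) = 9 - 1*4 = 9 - 4 = 5)
T = 222 (T = (-3 - 4*5)*(-10) - 8 = (-3 - 20)*(-10) - 8 = -23*(-10) - 8 = 230 - 8 = 222)
(515 - 3297)*(T + 4541) = (515 - 3297)*(222 + 4541) = -2782*4763 = -13250666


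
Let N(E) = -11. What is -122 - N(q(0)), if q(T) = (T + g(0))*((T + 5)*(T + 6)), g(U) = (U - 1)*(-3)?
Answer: -111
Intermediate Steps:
g(U) = 3 - 3*U (g(U) = (-1 + U)*(-3) = 3 - 3*U)
q(T) = (3 + T)*(5 + T)*(6 + T) (q(T) = (T + (3 - 3*0))*((T + 5)*(T + 6)) = (T + (3 + 0))*((5 + T)*(6 + T)) = (T + 3)*((5 + T)*(6 + T)) = (3 + T)*((5 + T)*(6 + T)) = (3 + T)*(5 + T)*(6 + T))
-122 - N(q(0)) = -122 - 1*(-11) = -122 + 11 = -111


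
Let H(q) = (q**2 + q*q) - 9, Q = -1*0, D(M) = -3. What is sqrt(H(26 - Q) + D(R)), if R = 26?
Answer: 2*sqrt(335) ≈ 36.606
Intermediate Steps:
Q = 0
H(q) = -9 + 2*q**2 (H(q) = (q**2 + q**2) - 9 = 2*q**2 - 9 = -9 + 2*q**2)
sqrt(H(26 - Q) + D(R)) = sqrt((-9 + 2*(26 - 1*0)**2) - 3) = sqrt((-9 + 2*(26 + 0)**2) - 3) = sqrt((-9 + 2*26**2) - 3) = sqrt((-9 + 2*676) - 3) = sqrt((-9 + 1352) - 3) = sqrt(1343 - 3) = sqrt(1340) = 2*sqrt(335)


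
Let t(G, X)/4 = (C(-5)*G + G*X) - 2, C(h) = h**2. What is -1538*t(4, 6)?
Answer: -750544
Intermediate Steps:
t(G, X) = -8 + 100*G + 4*G*X (t(G, X) = 4*(((-5)**2*G + G*X) - 2) = 4*((25*G + G*X) - 2) = 4*(-2 + 25*G + G*X) = -8 + 100*G + 4*G*X)
-1538*t(4, 6) = -1538*(-8 + 100*4 + 4*4*6) = -1538*(-8 + 400 + 96) = -1538*488 = -750544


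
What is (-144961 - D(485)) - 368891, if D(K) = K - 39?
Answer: -514298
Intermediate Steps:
D(K) = -39 + K
(-144961 - D(485)) - 368891 = (-144961 - (-39 + 485)) - 368891 = (-144961 - 1*446) - 368891 = (-144961 - 446) - 368891 = -145407 - 368891 = -514298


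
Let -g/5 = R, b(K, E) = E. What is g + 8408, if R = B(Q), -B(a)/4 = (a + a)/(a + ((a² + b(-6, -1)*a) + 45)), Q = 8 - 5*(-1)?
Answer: 899916/107 ≈ 8410.4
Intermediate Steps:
Q = 13 (Q = 8 + 5 = 13)
B(a) = -8*a/(45 + a²) (B(a) = -4*(a + a)/(a + ((a² - a) + 45)) = -4*2*a/(a + (45 + a² - a)) = -4*2*a/(45 + a²) = -8*a/(45 + a²))
R = -52/107 (R = -8*13/(45 + 13²) = -8*13/(45 + 169) = -8*13/214 = -8*13*1/214 = -52/107 ≈ -0.48598)
g = 260/107 (g = -5*(-52/107) = 260/107 ≈ 2.4299)
g + 8408 = 260/107 + 8408 = 899916/107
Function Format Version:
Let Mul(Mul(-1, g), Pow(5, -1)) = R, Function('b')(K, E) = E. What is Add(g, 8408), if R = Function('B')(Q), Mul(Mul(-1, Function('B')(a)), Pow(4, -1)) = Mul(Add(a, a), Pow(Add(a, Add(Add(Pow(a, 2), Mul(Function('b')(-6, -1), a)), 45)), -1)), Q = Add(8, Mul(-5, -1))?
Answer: Rational(899916, 107) ≈ 8410.4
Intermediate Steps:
Q = 13 (Q = Add(8, 5) = 13)
Function('B')(a) = Mul(-8, a, Pow(Add(45, Pow(a, 2)), -1)) (Function('B')(a) = Mul(-4, Mul(Add(a, a), Pow(Add(a, Add(Add(Pow(a, 2), Mul(-1, a)), 45)), -1))) = Mul(-4, Mul(Mul(2, a), Pow(Add(a, Add(45, Pow(a, 2), Mul(-1, a))), -1))) = Mul(-4, Mul(Mul(2, a), Pow(Add(45, Pow(a, 2)), -1))) = Mul(-4, Mul(2, a, Pow(Add(45, Pow(a, 2)), -1))) = Mul(-8, a, Pow(Add(45, Pow(a, 2)), -1)))
R = Rational(-52, 107) (R = Mul(-8, 13, Pow(Add(45, Pow(13, 2)), -1)) = Mul(-8, 13, Pow(Add(45, 169), -1)) = Mul(-8, 13, Pow(214, -1)) = Mul(-8, 13, Rational(1, 214)) = Rational(-52, 107) ≈ -0.48598)
g = Rational(260, 107) (g = Mul(-5, Rational(-52, 107)) = Rational(260, 107) ≈ 2.4299)
Add(g, 8408) = Add(Rational(260, 107), 8408) = Rational(899916, 107)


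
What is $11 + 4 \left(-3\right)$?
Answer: $-1$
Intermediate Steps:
$11 + 4 \left(-3\right) = 11 - 12 = -1$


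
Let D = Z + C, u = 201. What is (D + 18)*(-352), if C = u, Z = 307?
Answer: -185152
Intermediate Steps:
C = 201
D = 508 (D = 307 + 201 = 508)
(D + 18)*(-352) = (508 + 18)*(-352) = 526*(-352) = -185152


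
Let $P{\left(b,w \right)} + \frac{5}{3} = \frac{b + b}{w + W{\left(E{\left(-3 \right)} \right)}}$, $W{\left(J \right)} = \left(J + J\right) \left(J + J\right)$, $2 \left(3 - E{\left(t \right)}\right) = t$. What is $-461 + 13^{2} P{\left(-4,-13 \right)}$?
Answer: $- \frac{38890}{51} \approx -762.55$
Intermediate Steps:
$E{\left(t \right)} = 3 - \frac{t}{2}$
$W{\left(J \right)} = 4 J^{2}$ ($W{\left(J \right)} = 2 J 2 J = 4 J^{2}$)
$P{\left(b,w \right)} = - \frac{5}{3} + \frac{2 b}{81 + w}$ ($P{\left(b,w \right)} = - \frac{5}{3} + \frac{b + b}{w + 4 \left(3 - - \frac{3}{2}\right)^{2}} = - \frac{5}{3} + \frac{2 b}{w + 4 \left(3 + \frac{3}{2}\right)^{2}} = - \frac{5}{3} + \frac{2 b}{w + 4 \left(\frac{9}{2}\right)^{2}} = - \frac{5}{3} + \frac{2 b}{w + 4 \cdot \frac{81}{4}} = - \frac{5}{3} + \frac{2 b}{w + 81} = - \frac{5}{3} + \frac{2 b}{81 + w}$)
$-461 + 13^{2} P{\left(-4,-13 \right)} = -461 + 13^{2} \frac{-405 - -65 + 6 \left(-4\right)}{3 \left(81 - 13\right)} = -461 + 169 \frac{-405 + 65 - 24}{3 \cdot 68} = -461 + 169 \cdot \frac{1}{3} \cdot \frac{1}{68} \left(-364\right) = -461 + 169 \left(- \frac{91}{51}\right) = -461 - \frac{15379}{51} = - \frac{38890}{51}$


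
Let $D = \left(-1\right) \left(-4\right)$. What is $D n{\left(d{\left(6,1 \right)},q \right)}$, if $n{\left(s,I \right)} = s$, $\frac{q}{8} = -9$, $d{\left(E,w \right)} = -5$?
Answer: $-20$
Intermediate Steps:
$q = -72$ ($q = 8 \left(-9\right) = -72$)
$D = 4$
$D n{\left(d{\left(6,1 \right)},q \right)} = 4 \left(-5\right) = -20$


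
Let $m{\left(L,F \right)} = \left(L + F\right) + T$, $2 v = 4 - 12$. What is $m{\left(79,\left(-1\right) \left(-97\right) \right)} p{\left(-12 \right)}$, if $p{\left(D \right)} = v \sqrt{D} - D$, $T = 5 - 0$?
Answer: $2172 - 1448 i \sqrt{3} \approx 2172.0 - 2508.0 i$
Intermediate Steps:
$v = -4$ ($v = \frac{4 - 12}{2} = \frac{1}{2} \left(-8\right) = -4$)
$T = 5$ ($T = 5 + 0 = 5$)
$p{\left(D \right)} = - D - 4 \sqrt{D}$ ($p{\left(D \right)} = - 4 \sqrt{D} - D = - D - 4 \sqrt{D}$)
$m{\left(L,F \right)} = 5 + F + L$ ($m{\left(L,F \right)} = \left(L + F\right) + 5 = \left(F + L\right) + 5 = 5 + F + L$)
$m{\left(79,\left(-1\right) \left(-97\right) \right)} p{\left(-12 \right)} = \left(5 - -97 + 79\right) \left(\left(-1\right) \left(-12\right) - 4 \sqrt{-12}\right) = \left(5 + 97 + 79\right) \left(12 - 4 \cdot 2 i \sqrt{3}\right) = 181 \left(12 - 8 i \sqrt{3}\right) = 2172 - 1448 i \sqrt{3}$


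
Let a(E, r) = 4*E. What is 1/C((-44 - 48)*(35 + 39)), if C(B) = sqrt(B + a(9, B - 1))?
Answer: -I*sqrt(1693)/3386 ≈ -0.012152*I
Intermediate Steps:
C(B) = sqrt(36 + B) (C(B) = sqrt(B + 4*9) = sqrt(B + 36) = sqrt(36 + B))
1/C((-44 - 48)*(35 + 39)) = 1/(sqrt(36 + (-44 - 48)*(35 + 39))) = 1/(sqrt(36 - 92*74)) = 1/(sqrt(36 - 6808)) = 1/(sqrt(-6772)) = 1/(2*I*sqrt(1693)) = -I*sqrt(1693)/3386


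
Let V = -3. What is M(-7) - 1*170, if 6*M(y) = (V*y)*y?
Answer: -389/2 ≈ -194.50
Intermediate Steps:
M(y) = -y²/2 (M(y) = ((-3*y)*y)/6 = (-3*y²)/6 = -y²/2)
M(-7) - 1*170 = -½*(-7)² - 1*170 = -½*49 - 170 = -49/2 - 170 = -389/2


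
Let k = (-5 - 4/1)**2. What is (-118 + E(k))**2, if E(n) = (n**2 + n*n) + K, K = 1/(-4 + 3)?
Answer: 169078009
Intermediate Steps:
k = 81 (k = (-5 - 4*1)**2 = (-5 - 4)**2 = (-9)**2 = 81)
K = -1 (K = 1/(-1) = -1)
E(n) = -1 + 2*n**2 (E(n) = (n**2 + n*n) - 1 = (n**2 + n**2) - 1 = 2*n**2 - 1 = -1 + 2*n**2)
(-118 + E(k))**2 = (-118 + (-1 + 2*81**2))**2 = (-118 + (-1 + 2*6561))**2 = (-118 + (-1 + 13122))**2 = (-118 + 13121)**2 = 13003**2 = 169078009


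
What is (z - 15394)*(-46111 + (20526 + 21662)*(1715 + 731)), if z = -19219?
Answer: -3570183394781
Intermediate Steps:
(z - 15394)*(-46111 + (20526 + 21662)*(1715 + 731)) = (-19219 - 15394)*(-46111 + (20526 + 21662)*(1715 + 731)) = -34613*(-46111 + 42188*2446) = -34613*(-46111 + 103191848) = -34613*103145737 = -3570183394781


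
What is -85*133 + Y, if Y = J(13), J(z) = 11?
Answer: -11294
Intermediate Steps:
Y = 11
-85*133 + Y = -85*133 + 11 = -11305 + 11 = -11294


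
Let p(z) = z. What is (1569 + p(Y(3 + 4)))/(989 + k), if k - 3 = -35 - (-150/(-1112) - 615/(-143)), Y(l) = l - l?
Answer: 41582684/25245497 ≈ 1.6471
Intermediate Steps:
Y(l) = 0
k = -2896921/79508 (k = 3 + (-35 - (-150/(-1112) - 615/(-143))) = 3 + (-35 - (-150*(-1/1112) - 615*(-1/143))) = 3 + (-35 - (75/556 + 615/143)) = 3 + (-35 - 1*352665/79508) = 3 + (-35 - 352665/79508) = 3 - 3135445/79508 = -2896921/79508 ≈ -36.436)
(1569 + p(Y(3 + 4)))/(989 + k) = (1569 + 0)/(989 - 2896921/79508) = 1569/(75736491/79508) = 1569*(79508/75736491) = 41582684/25245497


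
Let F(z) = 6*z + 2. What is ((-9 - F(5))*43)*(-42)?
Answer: 74046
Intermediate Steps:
F(z) = 2 + 6*z
((-9 - F(5))*43)*(-42) = ((-9 - (2 + 6*5))*43)*(-42) = ((-9 - (2 + 30))*43)*(-42) = ((-9 - 1*32)*43)*(-42) = ((-9 - 32)*43)*(-42) = -41*43*(-42) = -1763*(-42) = 74046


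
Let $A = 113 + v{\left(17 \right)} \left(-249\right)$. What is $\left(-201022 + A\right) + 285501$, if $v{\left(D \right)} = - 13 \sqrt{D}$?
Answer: $84592 + 3237 \sqrt{17} \approx 97939.0$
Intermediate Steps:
$A = 113 + 3237 \sqrt{17}$ ($A = 113 + - 13 \sqrt{17} \left(-249\right) = 113 + 3237 \sqrt{17} \approx 13460.0$)
$\left(-201022 + A\right) + 285501 = \left(-201022 + \left(113 + 3237 \sqrt{17}\right)\right) + 285501 = \left(-200909 + 3237 \sqrt{17}\right) + 285501 = 84592 + 3237 \sqrt{17}$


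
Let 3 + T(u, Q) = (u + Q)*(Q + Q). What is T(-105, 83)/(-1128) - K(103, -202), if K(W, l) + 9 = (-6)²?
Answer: -26801/1128 ≈ -23.760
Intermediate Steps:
K(W, l) = 27 (K(W, l) = -9 + (-6)² = -9 + 36 = 27)
T(u, Q) = -3 + 2*Q*(Q + u) (T(u, Q) = -3 + (u + Q)*(Q + Q) = -3 + (Q + u)*(2*Q) = -3 + 2*Q*(Q + u))
T(-105, 83)/(-1128) - K(103, -202) = (-3 + 2*83² + 2*83*(-105))/(-1128) - 1*27 = (-3 + 2*6889 - 17430)*(-1/1128) - 27 = (-3 + 13778 - 17430)*(-1/1128) - 27 = -3655*(-1/1128) - 27 = 3655/1128 - 27 = -26801/1128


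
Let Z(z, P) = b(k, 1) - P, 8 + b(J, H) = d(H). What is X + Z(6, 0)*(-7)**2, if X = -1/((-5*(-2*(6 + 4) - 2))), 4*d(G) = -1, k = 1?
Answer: -88937/220 ≈ -404.26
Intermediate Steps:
d(G) = -1/4 (d(G) = (1/4)*(-1) = -1/4)
b(J, H) = -33/4 (b(J, H) = -8 - 1/4 = -33/4)
X = -1/110 (X = -1/((-5*(-2*10 - 2))) = -1/((-5*(-20 - 2))) = -1/((-5*(-22))) = -1/110 ≈ -0.0090909)
Z(z, P) = -33/4 - P
X + Z(6, 0)*(-7)**2 = -1/110 + (-33/4 - 1*0)*(-7)**2 = -1/110 + (-33/4 + 0)*49 = -1/110 - 33/4*49 = -1/110 - 1617/4 = -88937/220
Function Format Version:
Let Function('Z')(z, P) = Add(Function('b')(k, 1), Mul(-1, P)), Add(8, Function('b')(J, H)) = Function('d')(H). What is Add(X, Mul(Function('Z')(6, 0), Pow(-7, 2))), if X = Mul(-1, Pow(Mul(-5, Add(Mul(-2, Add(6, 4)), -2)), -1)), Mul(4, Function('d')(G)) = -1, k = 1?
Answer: Rational(-88937, 220) ≈ -404.26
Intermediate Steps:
Function('d')(G) = Rational(-1, 4) (Function('d')(G) = Mul(Rational(1, 4), -1) = Rational(-1, 4))
Function('b')(J, H) = Rational(-33, 4) (Function('b')(J, H) = Add(-8, Rational(-1, 4)) = Rational(-33, 4))
X = Rational(-1, 110) (X = Mul(-1, Pow(Mul(-5, Add(Mul(-2, 10), -2)), -1)) = Mul(-1, Pow(Mul(-5, Add(-20, -2)), -1)) = Mul(-1, Pow(Mul(-5, -22), -1)) = Mul(-1, Pow(110, -1)) = Mul(-1, Rational(1, 110)) = Rational(-1, 110) ≈ -0.0090909)
Function('Z')(z, P) = Add(Rational(-33, 4), Mul(-1, P))
Add(X, Mul(Function('Z')(6, 0), Pow(-7, 2))) = Add(Rational(-1, 110), Mul(Add(Rational(-33, 4), Mul(-1, 0)), Pow(-7, 2))) = Add(Rational(-1, 110), Mul(Add(Rational(-33, 4), 0), 49)) = Add(Rational(-1, 110), Mul(Rational(-33, 4), 49)) = Add(Rational(-1, 110), Rational(-1617, 4)) = Rational(-88937, 220)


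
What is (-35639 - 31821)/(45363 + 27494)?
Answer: -67460/72857 ≈ -0.92592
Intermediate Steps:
(-35639 - 31821)/(45363 + 27494) = -67460/72857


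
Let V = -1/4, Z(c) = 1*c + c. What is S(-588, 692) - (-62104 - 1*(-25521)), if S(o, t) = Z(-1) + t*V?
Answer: 36408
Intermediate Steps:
Z(c) = 2*c (Z(c) = c + c = 2*c)
V = -¼ (V = -1*¼ = -¼ ≈ -0.25000)
S(o, t) = -2 - t/4 (S(o, t) = 2*(-1) + t*(-¼) = -2 - t/4)
S(-588, 692) - (-62104 - 1*(-25521)) = (-2 - ¼*692) - (-62104 - 1*(-25521)) = (-2 - 173) - (-62104 + 25521) = -175 - 1*(-36583) = -175 + 36583 = 36408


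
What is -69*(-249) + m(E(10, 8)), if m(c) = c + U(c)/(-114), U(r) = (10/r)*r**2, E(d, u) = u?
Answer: 979733/57 ≈ 17188.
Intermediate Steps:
U(r) = 10*r
m(c) = 52*c/57 (m(c) = c + (10*c)/(-114) = c + (10*c)*(-1/114) = c - 5*c/57 = 52*c/57)
-69*(-249) + m(E(10, 8)) = -69*(-249) + (52/57)*8 = 17181 + 416/57 = 979733/57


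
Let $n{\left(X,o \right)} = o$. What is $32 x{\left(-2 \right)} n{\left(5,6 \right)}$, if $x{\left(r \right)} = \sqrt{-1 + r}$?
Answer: $192 i \sqrt{3} \approx 332.55 i$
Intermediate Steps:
$32 x{\left(-2 \right)} n{\left(5,6 \right)} = 32 \sqrt{-1 - 2} \cdot 6 = 32 \sqrt{-3} \cdot 6 = 32 i \sqrt{3} \cdot 6 = 192 i \sqrt{3}$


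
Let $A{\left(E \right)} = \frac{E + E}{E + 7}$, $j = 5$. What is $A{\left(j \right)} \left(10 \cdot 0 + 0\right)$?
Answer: $0$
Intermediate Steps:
$A{\left(E \right)} = \frac{2 E}{7 + E}$
$A{\left(j \right)} \left(10 \cdot 0 + 0\right) = 2 \cdot 5 \frac{1}{7 + 5} \left(10 \cdot 0 + 0\right) = 2 \cdot 5 \cdot \frac{1}{12} \left(0 + 0\right) = 2 \cdot 5 \cdot \frac{1}{12} \cdot 0 = \frac{5}{6} \cdot 0 = 0$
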